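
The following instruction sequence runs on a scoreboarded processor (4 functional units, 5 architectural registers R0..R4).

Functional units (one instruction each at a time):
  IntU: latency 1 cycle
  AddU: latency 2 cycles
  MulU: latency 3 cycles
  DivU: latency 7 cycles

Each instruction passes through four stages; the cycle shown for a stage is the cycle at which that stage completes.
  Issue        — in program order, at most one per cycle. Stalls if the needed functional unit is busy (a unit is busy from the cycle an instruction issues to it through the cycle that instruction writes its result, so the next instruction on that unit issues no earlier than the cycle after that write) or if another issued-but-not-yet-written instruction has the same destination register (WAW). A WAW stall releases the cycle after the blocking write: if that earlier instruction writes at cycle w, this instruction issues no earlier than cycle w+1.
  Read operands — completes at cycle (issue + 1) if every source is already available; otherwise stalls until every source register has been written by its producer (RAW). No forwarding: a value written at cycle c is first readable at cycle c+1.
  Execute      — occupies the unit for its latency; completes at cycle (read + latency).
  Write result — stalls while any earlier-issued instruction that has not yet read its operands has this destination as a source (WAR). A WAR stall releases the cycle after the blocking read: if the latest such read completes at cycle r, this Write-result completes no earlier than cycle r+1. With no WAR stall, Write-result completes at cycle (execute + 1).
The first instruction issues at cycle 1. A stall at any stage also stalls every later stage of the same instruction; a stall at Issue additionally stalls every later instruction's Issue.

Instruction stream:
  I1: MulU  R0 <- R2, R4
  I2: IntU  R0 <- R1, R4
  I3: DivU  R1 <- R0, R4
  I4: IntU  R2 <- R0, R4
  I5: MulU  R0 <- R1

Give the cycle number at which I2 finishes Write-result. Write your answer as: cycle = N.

cycle 1: I1 dispatched to MulU
cycle 2: I1 operands ready
cycle 5: I1 complete
cycle 6: R0←I1
cycle 7: I2 dispatched to IntU
cycle 8: I2 operands ready; I3 dispatched to DivU
cycle 9: I2 complete
cycle 10: R0←I2
cycle 11: I3 operands ready; I4 dispatched to IntU
cycle 12: I4 operands ready; I5 dispatched to MulU
cycle 13: I4 complete
cycle 14: R2←I4
cycle 18: I3 complete
cycle 19: R1←I3
cycle 20: I5 operands ready
cycle 23: I5 complete
cycle 24: R0←I5

cycle = 10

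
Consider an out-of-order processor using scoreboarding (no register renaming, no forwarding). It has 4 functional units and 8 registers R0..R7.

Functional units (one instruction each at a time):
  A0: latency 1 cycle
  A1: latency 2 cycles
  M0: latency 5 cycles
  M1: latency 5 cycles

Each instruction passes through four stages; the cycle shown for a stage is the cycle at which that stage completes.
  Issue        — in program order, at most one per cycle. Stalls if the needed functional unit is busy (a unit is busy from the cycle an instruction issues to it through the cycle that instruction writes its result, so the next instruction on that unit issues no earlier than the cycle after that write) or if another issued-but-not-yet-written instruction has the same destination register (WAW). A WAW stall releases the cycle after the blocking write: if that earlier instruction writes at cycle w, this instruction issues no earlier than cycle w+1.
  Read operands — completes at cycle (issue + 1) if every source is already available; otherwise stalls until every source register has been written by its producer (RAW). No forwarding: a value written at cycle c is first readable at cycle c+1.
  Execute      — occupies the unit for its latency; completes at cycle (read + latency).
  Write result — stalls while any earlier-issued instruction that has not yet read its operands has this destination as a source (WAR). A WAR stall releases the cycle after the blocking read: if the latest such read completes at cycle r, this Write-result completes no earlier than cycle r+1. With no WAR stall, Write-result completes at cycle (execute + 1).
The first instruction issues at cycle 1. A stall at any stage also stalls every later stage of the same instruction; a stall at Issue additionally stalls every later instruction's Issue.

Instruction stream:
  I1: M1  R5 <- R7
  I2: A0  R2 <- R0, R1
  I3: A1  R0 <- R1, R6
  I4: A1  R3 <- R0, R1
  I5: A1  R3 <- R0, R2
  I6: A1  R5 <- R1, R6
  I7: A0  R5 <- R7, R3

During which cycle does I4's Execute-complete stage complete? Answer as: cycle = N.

cycle = 11

1) issue 1, read 2, done 7, write 8
2) issue 2, read 3, done 4, write 5
3) issue 3, read 4, done 6, write 7
4) issue 8, read 9, done 11, write 12  <struct: A1 busy until I3 writes@7>
5) issue 13, read 14, done 16, write 17  <struct: A1 busy until I4 writes@12>
6) issue 18, read 19, done 21, write 22  <struct: A1 busy until I5 writes@17>
7) issue 23, read 24, done 25, write 26  <WAW R5: wait I6 write@22>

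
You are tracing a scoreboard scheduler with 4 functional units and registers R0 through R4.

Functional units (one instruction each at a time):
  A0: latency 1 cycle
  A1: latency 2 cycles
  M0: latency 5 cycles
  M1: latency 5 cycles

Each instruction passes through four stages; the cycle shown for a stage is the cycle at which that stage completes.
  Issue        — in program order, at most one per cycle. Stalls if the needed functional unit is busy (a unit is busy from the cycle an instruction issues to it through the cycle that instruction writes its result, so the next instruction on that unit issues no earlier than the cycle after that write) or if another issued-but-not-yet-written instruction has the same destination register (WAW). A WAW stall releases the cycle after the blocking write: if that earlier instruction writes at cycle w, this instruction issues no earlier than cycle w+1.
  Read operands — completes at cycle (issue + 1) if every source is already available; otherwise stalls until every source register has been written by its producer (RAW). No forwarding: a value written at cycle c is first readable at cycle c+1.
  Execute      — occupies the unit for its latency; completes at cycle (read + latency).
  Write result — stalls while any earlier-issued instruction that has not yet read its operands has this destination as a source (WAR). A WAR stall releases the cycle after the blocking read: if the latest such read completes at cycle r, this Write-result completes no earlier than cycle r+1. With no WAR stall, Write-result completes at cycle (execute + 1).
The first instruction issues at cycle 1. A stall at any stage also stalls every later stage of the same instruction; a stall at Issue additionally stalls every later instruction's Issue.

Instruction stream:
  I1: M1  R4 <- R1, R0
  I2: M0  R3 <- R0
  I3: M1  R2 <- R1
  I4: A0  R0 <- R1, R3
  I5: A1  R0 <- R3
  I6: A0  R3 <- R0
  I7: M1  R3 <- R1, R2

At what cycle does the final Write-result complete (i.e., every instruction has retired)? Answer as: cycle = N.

cycle = 29

cycle 1: I1→M1
cycle 2: I1 RO; I2→M0
cycle 3: I2 RO
cycle 7: I1 EX
cycle 8: I1 WR R4; I2 EX
cycle 9: I2 WR R3; I3→M1
cycle 10: I3 RO; I4→A0
cycle 11: I4 RO
cycle 12: I4 EX
cycle 13: I4 WR R0
cycle 14: I5→A1
cycle 15: I3 EX; I5 RO; I6→A0
cycle 16: I3 WR R2
cycle 17: I5 EX
cycle 18: I5 WR R0
cycle 19: I6 RO
cycle 20: I6 EX
cycle 21: I6 WR R3
cycle 22: I7→M1
cycle 23: I7 RO
cycle 28: I7 EX
cycle 29: I7 WR R3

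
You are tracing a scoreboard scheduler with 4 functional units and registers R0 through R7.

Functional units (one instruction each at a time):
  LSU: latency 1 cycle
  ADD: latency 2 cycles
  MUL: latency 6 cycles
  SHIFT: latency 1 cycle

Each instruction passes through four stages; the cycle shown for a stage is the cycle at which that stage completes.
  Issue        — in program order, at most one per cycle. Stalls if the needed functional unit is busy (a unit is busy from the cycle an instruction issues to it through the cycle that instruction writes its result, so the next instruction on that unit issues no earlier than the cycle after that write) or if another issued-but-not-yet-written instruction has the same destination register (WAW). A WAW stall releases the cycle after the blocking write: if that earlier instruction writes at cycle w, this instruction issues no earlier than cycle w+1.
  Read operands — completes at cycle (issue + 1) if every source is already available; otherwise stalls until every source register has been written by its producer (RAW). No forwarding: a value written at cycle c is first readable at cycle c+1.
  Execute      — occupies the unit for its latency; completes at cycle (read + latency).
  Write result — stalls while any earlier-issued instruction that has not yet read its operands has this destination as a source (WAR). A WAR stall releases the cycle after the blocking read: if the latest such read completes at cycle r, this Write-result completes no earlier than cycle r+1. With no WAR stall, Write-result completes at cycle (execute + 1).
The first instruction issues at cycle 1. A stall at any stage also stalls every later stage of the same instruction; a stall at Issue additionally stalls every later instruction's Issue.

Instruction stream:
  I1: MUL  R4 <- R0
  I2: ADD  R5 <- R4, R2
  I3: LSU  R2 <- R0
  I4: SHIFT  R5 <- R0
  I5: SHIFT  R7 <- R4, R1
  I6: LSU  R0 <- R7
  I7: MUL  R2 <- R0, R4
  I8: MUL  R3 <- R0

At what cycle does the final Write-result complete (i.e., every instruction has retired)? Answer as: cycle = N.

I1 -> (1, 2, 8, 9)
I2 -> (2, 10, 12, 13)  // RAW R4: wait I1 write@9
I3 -> (3, 4, 5, 11)  // WAR R2: wait I2 read@10
I4 -> (14, 15, 16, 17)  // WAW R5: wait I2 write@13
I5 -> (18, 19, 20, 21)  // struct: SHIFT busy until I4 writes@17
I6 -> (19, 22, 23, 24)  // RAW R7: wait I5 write@21
I7 -> (20, 25, 31, 32)  // RAW R0: wait I6 write@24
I8 -> (33, 34, 40, 41)  // struct: MUL busy until I7 writes@32

cycle = 41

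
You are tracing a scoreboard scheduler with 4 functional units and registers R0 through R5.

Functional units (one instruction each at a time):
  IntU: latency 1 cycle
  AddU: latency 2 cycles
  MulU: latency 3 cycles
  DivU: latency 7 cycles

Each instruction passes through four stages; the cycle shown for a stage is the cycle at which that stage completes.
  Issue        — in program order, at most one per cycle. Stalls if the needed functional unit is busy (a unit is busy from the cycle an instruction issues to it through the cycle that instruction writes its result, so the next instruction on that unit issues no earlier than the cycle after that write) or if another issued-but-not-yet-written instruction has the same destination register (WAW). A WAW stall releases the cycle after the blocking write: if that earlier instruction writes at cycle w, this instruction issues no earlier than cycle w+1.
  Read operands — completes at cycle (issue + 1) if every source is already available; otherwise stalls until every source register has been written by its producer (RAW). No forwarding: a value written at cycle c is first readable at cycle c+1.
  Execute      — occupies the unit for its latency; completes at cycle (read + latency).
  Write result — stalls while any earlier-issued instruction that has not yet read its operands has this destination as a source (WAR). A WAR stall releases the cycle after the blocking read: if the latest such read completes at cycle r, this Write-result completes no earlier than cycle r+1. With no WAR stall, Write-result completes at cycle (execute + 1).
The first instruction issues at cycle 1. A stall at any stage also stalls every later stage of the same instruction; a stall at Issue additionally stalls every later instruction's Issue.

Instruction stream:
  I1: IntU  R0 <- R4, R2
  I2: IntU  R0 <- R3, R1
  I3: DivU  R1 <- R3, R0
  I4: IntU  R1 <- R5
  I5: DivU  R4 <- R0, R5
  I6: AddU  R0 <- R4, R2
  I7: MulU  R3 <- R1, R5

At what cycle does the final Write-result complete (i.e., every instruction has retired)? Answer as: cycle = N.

[I1] 1/2/3/4
[I2] 5/6/7/8  (struct: IntU busy until I1 writes@4)
[I3] 6/9/16/17  (RAW R0: wait I2 write@8)
[I4] 18/19/20/21  (WAW R1: wait I3 write@17)
[I5] 19/20/27/28
[I6] 20/29/31/32  (RAW R4: wait I5 write@28)
[I7] 21/22/25/26

cycle = 32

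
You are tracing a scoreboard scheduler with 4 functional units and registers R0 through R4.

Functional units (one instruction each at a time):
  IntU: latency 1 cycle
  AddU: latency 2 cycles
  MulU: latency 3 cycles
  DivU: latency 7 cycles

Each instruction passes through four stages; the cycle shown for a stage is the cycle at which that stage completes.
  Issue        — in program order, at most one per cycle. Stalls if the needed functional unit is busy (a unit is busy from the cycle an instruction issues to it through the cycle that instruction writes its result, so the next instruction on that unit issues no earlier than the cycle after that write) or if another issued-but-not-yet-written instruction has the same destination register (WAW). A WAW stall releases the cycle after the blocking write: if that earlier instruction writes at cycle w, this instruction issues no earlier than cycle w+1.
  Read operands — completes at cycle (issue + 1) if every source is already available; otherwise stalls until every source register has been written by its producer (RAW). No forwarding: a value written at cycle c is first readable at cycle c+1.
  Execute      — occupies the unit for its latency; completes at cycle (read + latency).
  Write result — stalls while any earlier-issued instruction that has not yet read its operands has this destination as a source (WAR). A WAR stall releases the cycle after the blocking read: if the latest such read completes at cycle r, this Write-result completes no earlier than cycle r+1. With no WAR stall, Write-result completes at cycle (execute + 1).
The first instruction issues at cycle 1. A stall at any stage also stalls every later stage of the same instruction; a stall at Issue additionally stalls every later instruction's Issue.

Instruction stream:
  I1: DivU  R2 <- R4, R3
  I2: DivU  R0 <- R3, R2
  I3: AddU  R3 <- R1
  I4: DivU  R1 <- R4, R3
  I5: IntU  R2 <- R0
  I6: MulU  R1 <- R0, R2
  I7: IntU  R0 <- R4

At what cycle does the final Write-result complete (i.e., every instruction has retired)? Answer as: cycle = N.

cycle = 36

[1] I1 dispatched to DivU
[2] I1 operands ready
[9] I1 complete
[10] R2←I1
[11] I2 dispatched to DivU
[12] I2 operands ready, I3 dispatched to AddU
[13] I3 operands ready
[15] I3 complete
[16] R3←I3
[19] I2 complete
[20] R0←I2
[21] I4 dispatched to DivU
[22] I4 operands ready, I5 dispatched to IntU
[23] I5 operands ready
[24] I5 complete
[25] R2←I5
[29] I4 complete
[30] R1←I4
[31] I6 dispatched to MulU
[32] I6 operands ready, I7 dispatched to IntU
[33] I7 operands ready
[34] I7 complete
[35] I6 complete, R0←I7
[36] R1←I6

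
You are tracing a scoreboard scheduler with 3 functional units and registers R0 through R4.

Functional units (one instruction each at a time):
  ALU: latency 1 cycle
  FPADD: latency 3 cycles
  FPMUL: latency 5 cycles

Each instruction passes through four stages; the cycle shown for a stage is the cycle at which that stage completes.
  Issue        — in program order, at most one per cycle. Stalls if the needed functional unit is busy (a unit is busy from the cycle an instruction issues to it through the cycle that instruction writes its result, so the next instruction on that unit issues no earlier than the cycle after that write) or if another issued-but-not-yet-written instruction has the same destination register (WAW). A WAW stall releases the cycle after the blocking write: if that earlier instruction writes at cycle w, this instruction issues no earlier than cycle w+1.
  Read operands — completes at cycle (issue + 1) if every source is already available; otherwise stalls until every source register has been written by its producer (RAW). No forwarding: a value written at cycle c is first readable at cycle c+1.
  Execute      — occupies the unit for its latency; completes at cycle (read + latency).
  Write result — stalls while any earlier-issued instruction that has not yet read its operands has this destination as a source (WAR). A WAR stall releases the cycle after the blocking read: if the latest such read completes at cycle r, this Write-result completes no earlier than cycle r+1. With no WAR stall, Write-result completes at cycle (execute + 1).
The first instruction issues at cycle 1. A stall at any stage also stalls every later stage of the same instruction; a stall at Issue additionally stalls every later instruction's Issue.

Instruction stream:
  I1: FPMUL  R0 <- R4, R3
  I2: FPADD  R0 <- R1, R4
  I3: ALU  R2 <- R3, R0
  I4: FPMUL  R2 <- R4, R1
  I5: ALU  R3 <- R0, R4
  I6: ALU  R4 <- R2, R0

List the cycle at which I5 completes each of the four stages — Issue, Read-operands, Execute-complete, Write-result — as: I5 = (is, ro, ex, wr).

I5 = (19, 20, 21, 22)

t=1  issue I1 (FPMUL)
t=2  I1 read-ops
t=7  I1 finished on FPMUL
t=8  I1→R0
t=9  issue I2 (FPADD)
t=10  I2 read-ops, issue I3 (ALU)
t=13  I2 finished on FPADD
t=14  I2→R0
t=15  I3 read-ops
t=16  I3 finished on ALU
t=17  I3→R2
t=18  issue I4 (FPMUL)
t=19  I4 read-ops, issue I5 (ALU)
t=20  I5 read-ops
t=21  I5 finished on ALU
t=22  I5→R3
t=23  issue I6 (ALU)
t=24  I4 finished on FPMUL
t=25  I4→R2
t=26  I6 read-ops
t=27  I6 finished on ALU
t=28  I6→R4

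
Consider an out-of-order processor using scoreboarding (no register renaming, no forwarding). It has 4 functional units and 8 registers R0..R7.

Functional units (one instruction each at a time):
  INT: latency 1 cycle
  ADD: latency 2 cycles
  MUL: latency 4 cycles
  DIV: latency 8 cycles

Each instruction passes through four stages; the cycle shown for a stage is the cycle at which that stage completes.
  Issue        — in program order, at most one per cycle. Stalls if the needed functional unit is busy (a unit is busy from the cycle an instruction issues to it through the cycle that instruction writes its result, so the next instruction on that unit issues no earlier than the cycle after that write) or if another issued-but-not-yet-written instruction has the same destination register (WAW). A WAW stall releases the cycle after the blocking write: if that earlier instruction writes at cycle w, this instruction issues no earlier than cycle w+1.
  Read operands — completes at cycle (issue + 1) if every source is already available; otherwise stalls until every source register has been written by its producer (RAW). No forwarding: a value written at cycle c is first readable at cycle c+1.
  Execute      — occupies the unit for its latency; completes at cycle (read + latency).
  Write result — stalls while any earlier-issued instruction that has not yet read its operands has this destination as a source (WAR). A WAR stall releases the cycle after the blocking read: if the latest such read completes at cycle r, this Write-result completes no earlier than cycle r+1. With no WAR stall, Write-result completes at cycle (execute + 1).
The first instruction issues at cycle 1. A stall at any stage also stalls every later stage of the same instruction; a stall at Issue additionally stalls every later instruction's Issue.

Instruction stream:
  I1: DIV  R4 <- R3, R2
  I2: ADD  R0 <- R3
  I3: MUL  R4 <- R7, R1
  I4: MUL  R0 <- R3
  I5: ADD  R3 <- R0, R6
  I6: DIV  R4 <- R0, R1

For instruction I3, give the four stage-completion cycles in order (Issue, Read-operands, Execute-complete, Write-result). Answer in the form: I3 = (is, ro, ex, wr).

I1: IS=1 RO=2 EX=10 WR=11
I2: IS=2 RO=3 EX=5 WR=6
I3: IS=12 RO=13 EX=17 WR=18  [WAW R4: wait I1 write@11]
I4: IS=19 RO=20 EX=24 WR=25  [struct: MUL busy until I3 writes@18]
I5: IS=20 RO=26 EX=28 WR=29  [RAW R0: wait I4 write@25]
I6: IS=21 RO=26 EX=34 WR=35  [RAW R0: wait I4 write@25]

I3 = (12, 13, 17, 18)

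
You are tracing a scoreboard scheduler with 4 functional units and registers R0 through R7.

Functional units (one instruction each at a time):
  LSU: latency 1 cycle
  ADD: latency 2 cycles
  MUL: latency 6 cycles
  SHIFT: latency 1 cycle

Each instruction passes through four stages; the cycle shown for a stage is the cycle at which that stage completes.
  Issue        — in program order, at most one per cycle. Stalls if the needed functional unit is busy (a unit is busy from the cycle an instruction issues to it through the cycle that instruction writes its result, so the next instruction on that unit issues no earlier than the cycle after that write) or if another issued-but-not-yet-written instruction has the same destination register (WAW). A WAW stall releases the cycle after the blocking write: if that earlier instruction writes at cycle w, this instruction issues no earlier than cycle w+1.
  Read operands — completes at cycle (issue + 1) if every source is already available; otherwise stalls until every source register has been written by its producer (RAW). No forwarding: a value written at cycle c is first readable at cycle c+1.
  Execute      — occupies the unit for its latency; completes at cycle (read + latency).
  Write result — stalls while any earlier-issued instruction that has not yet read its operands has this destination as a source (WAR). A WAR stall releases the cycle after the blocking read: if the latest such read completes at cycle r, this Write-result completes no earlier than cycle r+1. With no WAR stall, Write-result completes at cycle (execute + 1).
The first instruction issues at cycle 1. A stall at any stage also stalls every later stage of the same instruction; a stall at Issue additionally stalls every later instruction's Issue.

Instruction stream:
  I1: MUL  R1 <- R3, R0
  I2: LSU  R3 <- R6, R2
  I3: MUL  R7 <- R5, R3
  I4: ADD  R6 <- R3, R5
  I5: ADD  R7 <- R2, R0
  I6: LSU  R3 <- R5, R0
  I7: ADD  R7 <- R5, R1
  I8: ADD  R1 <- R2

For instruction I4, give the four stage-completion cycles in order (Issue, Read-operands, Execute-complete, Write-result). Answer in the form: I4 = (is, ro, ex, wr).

I4 = (11, 12, 14, 15)

[I1] 1/2/8/9
[I2] 2/3/4/5
[I3] 10/11/17/18  (struct: MUL busy until I1 writes@9)
[I4] 11/12/14/15
[I5] 19/20/22/23  (WAW R7: wait I3 write@18)
[I6] 20/21/22/23
[I7] 24/25/27/28  (struct: ADD busy until I5 writes@23)
[I8] 29/30/32/33  (struct: ADD busy until I7 writes@28)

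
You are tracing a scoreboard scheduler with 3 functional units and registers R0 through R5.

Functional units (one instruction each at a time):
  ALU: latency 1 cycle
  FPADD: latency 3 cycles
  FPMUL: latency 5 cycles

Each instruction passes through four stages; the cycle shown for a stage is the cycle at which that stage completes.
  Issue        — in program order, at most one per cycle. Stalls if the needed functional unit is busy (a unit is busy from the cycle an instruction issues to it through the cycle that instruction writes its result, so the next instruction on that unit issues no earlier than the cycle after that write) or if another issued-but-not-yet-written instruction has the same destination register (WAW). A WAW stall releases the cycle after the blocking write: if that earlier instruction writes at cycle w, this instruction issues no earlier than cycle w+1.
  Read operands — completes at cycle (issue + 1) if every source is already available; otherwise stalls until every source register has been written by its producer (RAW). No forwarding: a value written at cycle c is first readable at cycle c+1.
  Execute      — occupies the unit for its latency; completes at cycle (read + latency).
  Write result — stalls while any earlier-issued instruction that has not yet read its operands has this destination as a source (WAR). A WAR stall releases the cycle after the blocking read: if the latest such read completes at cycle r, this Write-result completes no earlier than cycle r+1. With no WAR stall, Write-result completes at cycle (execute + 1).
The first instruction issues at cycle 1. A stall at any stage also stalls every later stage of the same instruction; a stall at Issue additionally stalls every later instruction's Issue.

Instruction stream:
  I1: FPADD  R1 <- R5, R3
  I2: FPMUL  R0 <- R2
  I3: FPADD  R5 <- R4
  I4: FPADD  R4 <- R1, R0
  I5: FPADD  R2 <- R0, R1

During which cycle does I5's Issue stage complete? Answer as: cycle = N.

I1  is:1  ro:2  ex:5  wr:6
I2  is:2  ro:3  ex:8  wr:9
I3  is:7  ro:8  ex:11  wr:12  — struct: FPADD busy until I1 writes@6
I4  is:13  ro:14  ex:17  wr:18  — struct: FPADD busy until I3 writes@12
I5  is:19  ro:20  ex:23  wr:24  — struct: FPADD busy until I4 writes@18

cycle = 19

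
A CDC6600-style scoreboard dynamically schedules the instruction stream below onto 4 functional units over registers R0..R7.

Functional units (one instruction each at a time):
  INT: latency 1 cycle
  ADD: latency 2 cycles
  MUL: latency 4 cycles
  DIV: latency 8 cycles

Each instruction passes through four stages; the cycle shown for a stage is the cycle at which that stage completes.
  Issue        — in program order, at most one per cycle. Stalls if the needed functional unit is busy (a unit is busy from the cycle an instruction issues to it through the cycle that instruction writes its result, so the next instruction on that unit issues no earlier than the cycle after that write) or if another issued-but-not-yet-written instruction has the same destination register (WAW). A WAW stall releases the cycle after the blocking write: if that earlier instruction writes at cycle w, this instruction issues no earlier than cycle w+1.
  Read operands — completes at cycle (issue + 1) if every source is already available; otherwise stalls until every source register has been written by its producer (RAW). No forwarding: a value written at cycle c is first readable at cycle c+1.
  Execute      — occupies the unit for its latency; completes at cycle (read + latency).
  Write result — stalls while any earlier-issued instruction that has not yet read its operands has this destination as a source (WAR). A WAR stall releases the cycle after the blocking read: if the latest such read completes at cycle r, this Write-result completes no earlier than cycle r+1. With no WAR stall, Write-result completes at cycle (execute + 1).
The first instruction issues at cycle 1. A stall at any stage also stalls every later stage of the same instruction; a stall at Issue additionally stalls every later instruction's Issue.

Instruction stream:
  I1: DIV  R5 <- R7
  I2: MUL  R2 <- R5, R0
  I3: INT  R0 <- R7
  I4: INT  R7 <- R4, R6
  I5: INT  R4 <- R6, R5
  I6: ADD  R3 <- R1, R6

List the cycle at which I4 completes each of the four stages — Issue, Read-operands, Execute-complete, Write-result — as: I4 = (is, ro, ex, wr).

[1] I1 dispatched to DIV
[2] I1 operands ready; I2 dispatched to MUL
[3] I3 dispatched to INT
[4] I3 operands ready
[5] I3 complete
[10] I1 complete
[11] R5←I1
[12] I2 operands ready
[13] R0←I3
[14] I4 dispatched to INT
[15] I4 operands ready
[16] I2 complete; I4 complete
[17] R2←I2; R7←I4
[18] I5 dispatched to INT
[19] I5 operands ready; I6 dispatched to ADD
[20] I5 complete; I6 operands ready
[21] R4←I5
[22] I6 complete
[23] R3←I6

I4 = (14, 15, 16, 17)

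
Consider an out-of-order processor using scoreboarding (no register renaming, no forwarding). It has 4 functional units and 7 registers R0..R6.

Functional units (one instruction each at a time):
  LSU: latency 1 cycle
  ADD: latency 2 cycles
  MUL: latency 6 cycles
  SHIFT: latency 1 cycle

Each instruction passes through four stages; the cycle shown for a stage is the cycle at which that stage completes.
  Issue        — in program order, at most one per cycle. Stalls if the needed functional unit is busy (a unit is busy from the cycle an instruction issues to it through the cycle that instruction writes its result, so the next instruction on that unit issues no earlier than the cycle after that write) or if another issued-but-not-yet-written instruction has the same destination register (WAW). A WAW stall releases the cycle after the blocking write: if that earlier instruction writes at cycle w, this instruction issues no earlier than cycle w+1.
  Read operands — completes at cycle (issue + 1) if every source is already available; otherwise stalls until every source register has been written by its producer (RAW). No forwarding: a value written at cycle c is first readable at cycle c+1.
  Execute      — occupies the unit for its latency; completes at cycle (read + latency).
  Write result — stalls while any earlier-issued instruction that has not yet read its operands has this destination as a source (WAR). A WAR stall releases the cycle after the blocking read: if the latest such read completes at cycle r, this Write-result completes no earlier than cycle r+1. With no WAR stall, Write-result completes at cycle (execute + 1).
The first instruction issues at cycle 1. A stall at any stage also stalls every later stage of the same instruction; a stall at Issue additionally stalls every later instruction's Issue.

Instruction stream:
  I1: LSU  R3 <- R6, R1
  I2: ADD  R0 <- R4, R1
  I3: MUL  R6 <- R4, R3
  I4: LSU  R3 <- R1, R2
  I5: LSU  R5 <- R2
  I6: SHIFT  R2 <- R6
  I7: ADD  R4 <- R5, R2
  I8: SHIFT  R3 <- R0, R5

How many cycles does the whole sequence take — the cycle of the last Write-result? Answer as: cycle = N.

[I1] 1/2/3/4
[I2] 2/3/5/6
[I3] 3/5/11/12  (RAW R3: wait I1 write@4)
[I4] 5/6/7/8  (struct: LSU busy until I1 writes@4)
[I5] 9/10/11/12  (struct: LSU busy until I4 writes@8)
[I6] 10/13/14/15  (RAW R6: wait I3 write@12)
[I7] 11/16/18/19  (RAW R2: wait I6 write@15)
[I8] 16/17/18/19  (struct: SHIFT busy until I6 writes@15)

cycle = 19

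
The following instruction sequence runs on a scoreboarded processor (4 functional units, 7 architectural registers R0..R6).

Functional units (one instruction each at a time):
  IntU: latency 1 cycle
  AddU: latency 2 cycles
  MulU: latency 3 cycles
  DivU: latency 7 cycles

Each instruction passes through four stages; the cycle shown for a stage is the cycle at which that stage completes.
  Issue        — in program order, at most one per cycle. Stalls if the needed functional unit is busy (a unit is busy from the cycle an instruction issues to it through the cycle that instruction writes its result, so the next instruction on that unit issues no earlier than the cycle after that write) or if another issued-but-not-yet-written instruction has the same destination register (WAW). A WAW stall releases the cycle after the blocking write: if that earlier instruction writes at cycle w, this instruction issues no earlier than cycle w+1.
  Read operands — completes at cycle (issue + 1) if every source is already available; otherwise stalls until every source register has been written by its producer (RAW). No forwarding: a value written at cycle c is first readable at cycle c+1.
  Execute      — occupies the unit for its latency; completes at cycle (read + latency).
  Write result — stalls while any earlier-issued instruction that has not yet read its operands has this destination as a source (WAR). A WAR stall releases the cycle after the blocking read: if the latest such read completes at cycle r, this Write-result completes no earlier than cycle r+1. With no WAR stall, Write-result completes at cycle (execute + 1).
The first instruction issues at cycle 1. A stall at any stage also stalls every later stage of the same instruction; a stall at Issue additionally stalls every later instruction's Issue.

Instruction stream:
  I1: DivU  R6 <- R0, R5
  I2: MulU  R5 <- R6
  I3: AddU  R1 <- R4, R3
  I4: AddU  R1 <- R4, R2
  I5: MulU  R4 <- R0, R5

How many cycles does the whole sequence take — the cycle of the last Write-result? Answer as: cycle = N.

t=1  I1→DivU
t=2  I1 RO · I2→MulU
t=3  I3→AddU
t=4  I3 RO
t=6  I3 EX
t=7  I3 WR R1
t=8  I4→AddU
t=9  I1 EX · I4 RO
t=10  I1 WR R6
t=11  I2 RO · I4 EX
t=12  I4 WR R1
t=14  I2 EX
t=15  I2 WR R5
t=16  I5→MulU
t=17  I5 RO
t=20  I5 EX
t=21  I5 WR R4

cycle = 21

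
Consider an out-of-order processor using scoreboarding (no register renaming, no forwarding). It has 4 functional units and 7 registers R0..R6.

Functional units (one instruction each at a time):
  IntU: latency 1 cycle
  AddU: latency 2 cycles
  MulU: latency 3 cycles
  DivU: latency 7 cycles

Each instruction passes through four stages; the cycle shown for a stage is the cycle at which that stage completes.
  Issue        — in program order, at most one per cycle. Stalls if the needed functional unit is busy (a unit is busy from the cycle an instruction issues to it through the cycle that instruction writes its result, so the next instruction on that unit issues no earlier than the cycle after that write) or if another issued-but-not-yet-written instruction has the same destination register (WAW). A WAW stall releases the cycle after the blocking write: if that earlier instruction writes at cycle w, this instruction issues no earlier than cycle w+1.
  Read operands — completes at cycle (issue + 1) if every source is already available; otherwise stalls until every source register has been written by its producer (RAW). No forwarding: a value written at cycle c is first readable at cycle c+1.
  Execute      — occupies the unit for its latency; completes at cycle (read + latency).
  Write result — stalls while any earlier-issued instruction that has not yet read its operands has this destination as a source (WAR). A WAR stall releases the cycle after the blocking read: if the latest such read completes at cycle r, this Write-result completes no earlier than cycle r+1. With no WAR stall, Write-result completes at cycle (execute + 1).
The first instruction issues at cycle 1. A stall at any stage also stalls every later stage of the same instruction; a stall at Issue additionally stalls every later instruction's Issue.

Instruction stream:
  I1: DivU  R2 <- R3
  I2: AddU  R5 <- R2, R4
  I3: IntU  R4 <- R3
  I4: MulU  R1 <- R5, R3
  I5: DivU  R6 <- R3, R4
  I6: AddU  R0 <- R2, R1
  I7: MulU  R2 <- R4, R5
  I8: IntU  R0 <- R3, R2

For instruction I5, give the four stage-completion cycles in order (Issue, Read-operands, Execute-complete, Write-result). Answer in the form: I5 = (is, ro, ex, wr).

I5 = (11, 13, 20, 21)

I1: IS=1 RO=2 EX=9 WR=10
I2: IS=2 RO=11 EX=13 WR=14  [RAW R2: wait I1 write@10]
I3: IS=3 RO=4 EX=5 WR=12  [WAR R4: wait I2 read@11]
I4: IS=4 RO=15 EX=18 WR=19  [RAW R5: wait I2 write@14]
I5: IS=11 RO=13 EX=20 WR=21  [struct: DivU busy until I1 writes@10; RAW R4: wait I3 write@12]
I6: IS=15 RO=20 EX=22 WR=23  [struct: AddU busy until I2 writes@14; RAW R1: wait I4 write@19]
I7: IS=20 RO=21 EX=24 WR=25  [struct: MulU busy until I4 writes@19]
I8: IS=24 RO=26 EX=27 WR=28  [WAW R0: wait I6 write@23; RAW R2: wait I7 write@25]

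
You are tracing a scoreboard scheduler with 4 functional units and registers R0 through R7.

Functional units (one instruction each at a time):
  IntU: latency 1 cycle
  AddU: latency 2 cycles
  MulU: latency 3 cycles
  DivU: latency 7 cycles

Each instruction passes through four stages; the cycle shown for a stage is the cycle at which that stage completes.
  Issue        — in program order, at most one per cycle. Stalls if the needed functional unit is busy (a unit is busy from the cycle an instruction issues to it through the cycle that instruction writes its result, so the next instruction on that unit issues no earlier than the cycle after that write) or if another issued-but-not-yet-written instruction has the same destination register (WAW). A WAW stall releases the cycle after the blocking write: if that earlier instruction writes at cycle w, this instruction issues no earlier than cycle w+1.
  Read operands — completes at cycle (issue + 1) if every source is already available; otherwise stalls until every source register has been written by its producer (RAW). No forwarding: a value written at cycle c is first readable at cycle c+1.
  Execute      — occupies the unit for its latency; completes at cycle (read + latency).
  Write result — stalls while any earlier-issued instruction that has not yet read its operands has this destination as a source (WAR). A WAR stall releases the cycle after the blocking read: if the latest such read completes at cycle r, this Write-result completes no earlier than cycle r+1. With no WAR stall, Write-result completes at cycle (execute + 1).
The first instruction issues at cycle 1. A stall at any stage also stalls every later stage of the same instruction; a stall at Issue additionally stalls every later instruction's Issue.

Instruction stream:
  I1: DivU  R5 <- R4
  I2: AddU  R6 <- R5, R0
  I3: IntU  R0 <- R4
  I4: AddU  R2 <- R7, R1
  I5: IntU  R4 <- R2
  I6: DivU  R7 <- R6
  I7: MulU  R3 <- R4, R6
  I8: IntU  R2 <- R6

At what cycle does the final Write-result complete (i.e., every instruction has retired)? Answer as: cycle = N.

cycle 1: I1 issues→DivU
cycle 2: I1 reads, I2 issues→AddU
cycle 3: I3 issues→IntU
cycle 4: I3 reads
cycle 5: I3 exec-done
cycle 9: I1 exec-done
cycle 10: I1 writes R5
cycle 11: I2 reads
cycle 12: I3 writes R0
cycle 13: I2 exec-done
cycle 14: I2 writes R6
cycle 15: I4 issues→AddU
cycle 16: I4 reads, I5 issues→IntU
cycle 17: I6 issues→DivU
cycle 18: I4 exec-done, I6 reads, I7 issues→MulU
cycle 19: I4 writes R2
cycle 20: I5 reads
cycle 21: I5 exec-done
cycle 22: I5 writes R4
cycle 23: I7 reads, I8 issues→IntU
cycle 24: I8 reads
cycle 25: I6 exec-done, I8 exec-done
cycle 26: I6 writes R7, I7 exec-done, I8 writes R2
cycle 27: I7 writes R3

cycle = 27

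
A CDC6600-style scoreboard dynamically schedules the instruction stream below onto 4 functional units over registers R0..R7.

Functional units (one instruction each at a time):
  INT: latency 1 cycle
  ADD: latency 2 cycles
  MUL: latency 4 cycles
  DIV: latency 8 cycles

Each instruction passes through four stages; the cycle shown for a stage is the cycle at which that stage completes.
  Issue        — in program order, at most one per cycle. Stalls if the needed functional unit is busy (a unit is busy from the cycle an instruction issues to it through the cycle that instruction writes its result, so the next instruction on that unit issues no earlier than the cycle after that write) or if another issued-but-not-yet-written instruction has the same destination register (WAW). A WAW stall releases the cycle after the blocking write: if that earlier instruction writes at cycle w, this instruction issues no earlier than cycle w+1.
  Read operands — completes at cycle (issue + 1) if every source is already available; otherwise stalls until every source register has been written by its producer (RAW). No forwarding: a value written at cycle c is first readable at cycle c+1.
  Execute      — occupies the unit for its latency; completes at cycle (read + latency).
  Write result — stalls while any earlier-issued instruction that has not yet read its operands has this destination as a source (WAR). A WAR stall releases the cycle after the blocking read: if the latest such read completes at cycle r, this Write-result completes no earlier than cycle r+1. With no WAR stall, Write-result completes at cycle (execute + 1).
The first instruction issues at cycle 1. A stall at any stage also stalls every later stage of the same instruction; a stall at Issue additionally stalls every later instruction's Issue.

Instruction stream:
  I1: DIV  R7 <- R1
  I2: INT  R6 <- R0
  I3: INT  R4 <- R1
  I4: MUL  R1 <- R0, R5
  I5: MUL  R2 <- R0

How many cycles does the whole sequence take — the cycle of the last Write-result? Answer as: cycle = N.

1) issue 1, read 2, done 10, write 11
2) issue 2, read 3, done 4, write 5
3) issue 6, read 7, done 8, write 9  <struct: INT busy until I2 writes@5>
4) issue 7, read 8, done 12, write 13
5) issue 14, read 15, done 19, write 20  <struct: MUL busy until I4 writes@13>

cycle = 20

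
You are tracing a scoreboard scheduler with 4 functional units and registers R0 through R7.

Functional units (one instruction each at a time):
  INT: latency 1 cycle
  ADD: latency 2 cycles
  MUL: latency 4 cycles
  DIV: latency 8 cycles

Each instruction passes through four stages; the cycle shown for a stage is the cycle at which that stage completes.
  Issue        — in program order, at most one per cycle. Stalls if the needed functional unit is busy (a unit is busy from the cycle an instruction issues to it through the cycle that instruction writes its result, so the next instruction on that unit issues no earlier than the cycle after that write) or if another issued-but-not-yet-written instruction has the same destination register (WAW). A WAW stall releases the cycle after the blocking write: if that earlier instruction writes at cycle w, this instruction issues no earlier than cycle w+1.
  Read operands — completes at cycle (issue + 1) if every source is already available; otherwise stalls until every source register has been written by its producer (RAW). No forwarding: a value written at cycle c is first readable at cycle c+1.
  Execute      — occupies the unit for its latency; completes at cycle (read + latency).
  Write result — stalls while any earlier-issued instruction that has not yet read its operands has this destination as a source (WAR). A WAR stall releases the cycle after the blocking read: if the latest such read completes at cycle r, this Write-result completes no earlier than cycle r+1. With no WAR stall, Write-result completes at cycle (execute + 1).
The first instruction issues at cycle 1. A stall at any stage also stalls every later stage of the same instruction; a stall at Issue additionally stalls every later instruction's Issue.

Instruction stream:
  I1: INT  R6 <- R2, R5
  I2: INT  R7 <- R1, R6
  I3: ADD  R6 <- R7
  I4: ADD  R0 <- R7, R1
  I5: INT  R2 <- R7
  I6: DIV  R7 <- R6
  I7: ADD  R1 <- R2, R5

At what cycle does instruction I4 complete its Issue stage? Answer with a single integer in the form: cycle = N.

  I1 | 1 | 2 | 3 | 4
  I2 | 5 | 6 | 7 | 8   struct: INT busy until I1 writes@4
  I3 | 6 | 9 | 11 | 12   RAW R7: wait I2 write@8
  I4 | 13 | 14 | 16 | 17   struct: ADD busy until I3 writes@12
  I5 | 14 | 15 | 16 | 17
  I6 | 15 | 16 | 24 | 25
  I7 | 18 | 19 | 21 | 22   struct: ADD busy until I4 writes@17

cycle = 13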